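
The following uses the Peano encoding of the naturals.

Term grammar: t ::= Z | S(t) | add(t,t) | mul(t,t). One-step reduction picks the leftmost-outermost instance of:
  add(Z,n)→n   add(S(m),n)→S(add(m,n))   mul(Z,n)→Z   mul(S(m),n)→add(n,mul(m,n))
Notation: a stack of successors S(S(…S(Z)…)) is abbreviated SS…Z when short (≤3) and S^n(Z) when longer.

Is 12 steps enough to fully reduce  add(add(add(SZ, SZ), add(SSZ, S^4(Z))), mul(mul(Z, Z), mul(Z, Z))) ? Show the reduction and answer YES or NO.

  start: add(add(add(SZ, SZ), add(SSZ, S^4(Z))), mul(mul(Z, Z), mul(Z, Z)))
  step 1: add(add(S(add(Z, SZ)), add(SSZ, S^4(Z))), mul(mul(Z, Z), mul(Z, Z)))
  step 2: add(S(add(add(Z, SZ), add(SSZ, S^4(Z)))), mul(mul(Z, Z), mul(Z, Z)))
  step 3: S(add(add(add(Z, SZ), add(SSZ, S^4(Z))), mul(mul(Z, Z), mul(Z, Z))))
  step 4: S(add(add(SZ, add(SSZ, S^4(Z))), mul(mul(Z, Z), mul(Z, Z))))
  step 5: S(add(S(add(Z, add(SSZ, S^4(Z)))), mul(mul(Z, Z), mul(Z, Z))))
  step 6: S(S(add(add(Z, add(SSZ, S^4(Z))), mul(mul(Z, Z), mul(Z, Z)))))
  step 7: S(S(add(add(SSZ, S^4(Z)), mul(mul(Z, Z), mul(Z, Z)))))
  step 8: S(S(add(S(add(SZ, S^4(Z))), mul(mul(Z, Z), mul(Z, Z)))))
  step 9: S(S(S(add(add(SZ, S^4(Z)), mul(mul(Z, Z), mul(Z, Z))))))
  step 10: S(S(S(add(S(add(Z, S^4(Z))), mul(mul(Z, Z), mul(Z, Z))))))
  step 11: S(S(S(S(add(add(Z, S^4(Z)), mul(mul(Z, Z), mul(Z, Z)))))))
  step 12: S(S(S(S(add(S^4(Z), mul(mul(Z, Z), mul(Z, Z)))))))

Answer: NO — after 12 steps the term is S(S(S(S(add(S^4(Z), mul(mul(Z, Z), mul(Z, Z))))))), not yet normal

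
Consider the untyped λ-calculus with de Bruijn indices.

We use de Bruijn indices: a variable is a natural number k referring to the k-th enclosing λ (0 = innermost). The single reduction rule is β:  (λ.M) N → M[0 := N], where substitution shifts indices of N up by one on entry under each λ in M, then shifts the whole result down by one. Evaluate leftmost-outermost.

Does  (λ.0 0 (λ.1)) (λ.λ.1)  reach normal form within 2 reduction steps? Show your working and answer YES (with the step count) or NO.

Answer: NO — after 2 steps the term is (λ.λ.λ.1) (λ.λ.λ.1), not yet normal

Working:
  start: (λ.0 0 (λ.1)) (λ.λ.1)
  →1  (λ.λ.1) (λ.λ.1) (λ.λ.λ.1)
  →2  (λ.λ.λ.1) (λ.λ.λ.1)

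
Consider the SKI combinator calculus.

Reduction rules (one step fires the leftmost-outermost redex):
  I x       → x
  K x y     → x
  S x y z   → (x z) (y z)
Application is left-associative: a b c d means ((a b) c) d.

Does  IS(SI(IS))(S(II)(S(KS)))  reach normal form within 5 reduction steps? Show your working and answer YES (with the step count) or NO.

  start: IS(SI(IS))(S(II)(S(KS)))
  step 1: S(SI(IS))(S(II)(S(KS)))
  step 2: S(SIS)(S(II)(S(KS)))
  step 3: S(SIS)(SI(S(KS)))

Answer: YES — reaches normal form S(SIS)(SI(S(KS))) in 3 ≤ 5 steps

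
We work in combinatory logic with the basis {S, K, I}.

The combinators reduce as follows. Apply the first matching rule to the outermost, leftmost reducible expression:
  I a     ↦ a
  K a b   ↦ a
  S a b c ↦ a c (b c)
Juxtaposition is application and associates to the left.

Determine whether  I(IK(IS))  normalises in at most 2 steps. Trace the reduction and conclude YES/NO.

  start: I(IK(IS))
  →1  IK(IS)
  →2  K(IS)

Answer: NO — after 2 steps the term is K(IS), not yet normal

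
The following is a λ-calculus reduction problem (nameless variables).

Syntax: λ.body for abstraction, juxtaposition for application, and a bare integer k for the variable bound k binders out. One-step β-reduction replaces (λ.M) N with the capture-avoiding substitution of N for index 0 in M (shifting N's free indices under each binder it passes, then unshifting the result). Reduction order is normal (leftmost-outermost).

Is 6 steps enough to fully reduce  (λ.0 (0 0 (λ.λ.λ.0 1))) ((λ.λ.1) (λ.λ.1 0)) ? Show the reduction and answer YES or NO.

  start: (λ.0 (0 0 (λ.λ.λ.0 1))) ((λ.λ.1) (λ.λ.1 0))
  →1  (λ.λ.1) (λ.λ.1 0) ((λ.λ.1) (λ.λ.1 0) ((λ.λ.1) (λ.λ.1 0)) (λ.λ.λ.0 1))
  →2  (λ.λ.λ.1 0) ((λ.λ.1) (λ.λ.1 0) ((λ.λ.1) (λ.λ.1 0)) (λ.λ.λ.0 1))
  →3  λ.λ.1 0

Answer: YES — reaches normal form λ.λ.1 0 in 3 ≤ 6 steps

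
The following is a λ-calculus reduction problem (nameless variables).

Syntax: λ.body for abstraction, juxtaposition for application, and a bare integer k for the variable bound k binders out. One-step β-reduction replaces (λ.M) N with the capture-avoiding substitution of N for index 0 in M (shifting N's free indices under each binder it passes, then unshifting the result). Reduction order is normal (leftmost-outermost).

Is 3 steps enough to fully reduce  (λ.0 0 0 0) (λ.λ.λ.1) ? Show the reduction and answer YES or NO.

Answer: NO — after 3 steps the term is (λ.λ.λ.λ.1) (λ.λ.λ.1), not yet normal

Derivation:
  start: (λ.0 0 0 0) (λ.λ.λ.1)
  →1  (λ.λ.λ.1) (λ.λ.λ.1) (λ.λ.λ.1) (λ.λ.λ.1)
  →2  (λ.λ.1) (λ.λ.λ.1) (λ.λ.λ.1)
  →3  (λ.λ.λ.λ.1) (λ.λ.λ.1)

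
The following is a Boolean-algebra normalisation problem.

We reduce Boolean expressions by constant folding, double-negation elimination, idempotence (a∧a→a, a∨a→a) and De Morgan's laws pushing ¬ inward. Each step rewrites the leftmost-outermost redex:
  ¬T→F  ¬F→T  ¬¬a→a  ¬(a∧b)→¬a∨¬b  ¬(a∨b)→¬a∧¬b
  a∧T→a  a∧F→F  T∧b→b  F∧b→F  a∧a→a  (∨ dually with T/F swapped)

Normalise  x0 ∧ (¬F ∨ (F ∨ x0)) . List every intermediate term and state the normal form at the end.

  start: x0 ∧ (¬F ∨ (F ∨ x0))
  →1  x0 ∧ (T ∨ (F ∨ x0))
  →2  x0 ∧ T
  →3  x0

Answer: normal form = x0  (in 3 steps)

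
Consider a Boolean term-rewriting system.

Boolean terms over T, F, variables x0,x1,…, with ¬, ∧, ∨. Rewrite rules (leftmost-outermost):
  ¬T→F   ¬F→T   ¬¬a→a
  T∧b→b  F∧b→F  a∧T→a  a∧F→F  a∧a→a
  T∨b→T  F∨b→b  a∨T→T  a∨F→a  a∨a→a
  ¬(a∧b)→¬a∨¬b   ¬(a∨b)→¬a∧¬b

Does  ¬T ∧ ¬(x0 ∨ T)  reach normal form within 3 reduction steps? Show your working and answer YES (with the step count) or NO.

Answer: YES — reaches normal form F in 2 ≤ 3 steps

Derivation:
  start: ¬T ∧ ¬(x0 ∨ T)
  step 1: F ∧ ¬(x0 ∨ T)
  step 2: F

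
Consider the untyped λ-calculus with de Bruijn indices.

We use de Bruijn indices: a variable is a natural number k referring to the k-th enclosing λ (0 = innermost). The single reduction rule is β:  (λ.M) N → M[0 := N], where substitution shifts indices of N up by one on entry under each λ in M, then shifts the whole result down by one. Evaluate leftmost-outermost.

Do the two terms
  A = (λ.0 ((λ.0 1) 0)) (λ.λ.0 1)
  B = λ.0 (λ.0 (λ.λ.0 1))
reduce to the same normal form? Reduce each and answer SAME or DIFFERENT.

Term A:
  start: (λ.0 ((λ.0 1) 0)) (λ.λ.0 1)
  step 1: (λ.λ.0 1) ((λ.0 (λ.λ.0 1)) (λ.λ.0 1))
  step 2: λ.0 ((λ.0 (λ.λ.0 1)) (λ.λ.0 1))
  step 3: λ.0 ((λ.λ.0 1) (λ.λ.0 1))
  step 4: λ.0 (λ.0 (λ.λ.0 1))

Term B:
  start: λ.0 (λ.0 (λ.λ.0 1))

Answer: SAME — A ⇓ λ.0 (λ.0 (λ.λ.0 1)), B ⇓ λ.0 (λ.0 (λ.λ.0 1))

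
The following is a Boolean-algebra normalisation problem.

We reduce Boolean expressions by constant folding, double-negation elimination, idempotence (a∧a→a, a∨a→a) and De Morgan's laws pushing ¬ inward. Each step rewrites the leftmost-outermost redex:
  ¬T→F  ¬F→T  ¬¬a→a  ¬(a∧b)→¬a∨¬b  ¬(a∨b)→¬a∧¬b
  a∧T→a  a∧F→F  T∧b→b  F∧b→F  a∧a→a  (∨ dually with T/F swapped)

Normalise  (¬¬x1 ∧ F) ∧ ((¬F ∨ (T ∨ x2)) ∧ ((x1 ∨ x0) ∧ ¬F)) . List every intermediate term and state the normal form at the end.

Answer: normal form = F  (in 2 steps)

Reduction:
  start: (¬¬x1 ∧ F) ∧ ((¬F ∨ (T ∨ x2)) ∧ ((x1 ∨ x0) ∧ ¬F))
  [1] F ∧ ((¬F ∨ (T ∨ x2)) ∧ ((x1 ∨ x0) ∧ ¬F))
  [2] F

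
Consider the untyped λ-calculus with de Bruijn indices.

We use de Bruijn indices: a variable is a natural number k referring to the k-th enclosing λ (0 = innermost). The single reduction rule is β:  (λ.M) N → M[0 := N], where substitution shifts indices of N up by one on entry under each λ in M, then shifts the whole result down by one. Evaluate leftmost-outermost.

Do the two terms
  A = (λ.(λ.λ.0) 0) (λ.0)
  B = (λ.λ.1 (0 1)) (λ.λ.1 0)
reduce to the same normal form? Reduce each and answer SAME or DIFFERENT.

Answer: DIFFERENT — A ⇓ λ.0, B ⇓ λ.λ.1 (λ.λ.1 0) 0

Working:
Term A:
  start: (λ.(λ.λ.0) 0) (λ.0)
  [1] (λ.λ.0) (λ.0)
  [2] λ.0

Term B:
  start: (λ.λ.1 (0 1)) (λ.λ.1 0)
  [1] λ.(λ.λ.1 0) (0 (λ.λ.1 0))
  [2] λ.λ.1 (λ.λ.1 0) 0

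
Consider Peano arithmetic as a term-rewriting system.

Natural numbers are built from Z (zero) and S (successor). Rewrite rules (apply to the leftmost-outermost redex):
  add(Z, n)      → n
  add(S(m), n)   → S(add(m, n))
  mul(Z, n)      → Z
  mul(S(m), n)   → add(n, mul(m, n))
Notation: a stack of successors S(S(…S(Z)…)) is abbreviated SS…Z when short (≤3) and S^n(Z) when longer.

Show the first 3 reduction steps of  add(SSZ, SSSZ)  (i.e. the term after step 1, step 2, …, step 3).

  start: add(SSZ, SSSZ)
  [1] S(add(SZ, SSSZ))
  [2] S(S(add(Z, SSSZ)))
  [3] S^5(Z)

Answer: after 3 steps: S^5(Z)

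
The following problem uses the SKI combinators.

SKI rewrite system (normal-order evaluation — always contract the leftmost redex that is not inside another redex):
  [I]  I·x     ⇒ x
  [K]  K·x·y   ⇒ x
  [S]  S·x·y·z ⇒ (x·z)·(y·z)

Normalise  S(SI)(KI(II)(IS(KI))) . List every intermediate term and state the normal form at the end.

  start: S(SI)(KI(II)(IS(KI)))
  step 1: S(SI)(I(IS(KI)))
  step 2: S(SI)(IS(KI))
  step 3: S(SI)(S(KI))

Answer: normal form = S(SI)(S(KI))  (in 3 steps)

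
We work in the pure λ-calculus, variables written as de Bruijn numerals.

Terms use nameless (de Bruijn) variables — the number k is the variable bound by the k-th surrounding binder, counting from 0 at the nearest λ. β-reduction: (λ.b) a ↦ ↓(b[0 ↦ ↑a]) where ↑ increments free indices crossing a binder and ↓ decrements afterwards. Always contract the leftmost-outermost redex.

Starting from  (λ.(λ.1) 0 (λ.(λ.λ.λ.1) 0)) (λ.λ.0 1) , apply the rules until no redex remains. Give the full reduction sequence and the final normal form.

Answer: normal form = λ.0 (λ.λ.λ.1)  (in 4 steps)

Derivation:
  start: (λ.(λ.1) 0 (λ.(λ.λ.λ.1) 0)) (λ.λ.0 1)
  step 1: (λ.λ.λ.0 1) (λ.λ.0 1) (λ.(λ.λ.λ.1) 0)
  step 2: (λ.λ.0 1) (λ.(λ.λ.λ.1) 0)
  step 3: λ.0 (λ.(λ.λ.λ.1) 0)
  step 4: λ.0 (λ.λ.λ.1)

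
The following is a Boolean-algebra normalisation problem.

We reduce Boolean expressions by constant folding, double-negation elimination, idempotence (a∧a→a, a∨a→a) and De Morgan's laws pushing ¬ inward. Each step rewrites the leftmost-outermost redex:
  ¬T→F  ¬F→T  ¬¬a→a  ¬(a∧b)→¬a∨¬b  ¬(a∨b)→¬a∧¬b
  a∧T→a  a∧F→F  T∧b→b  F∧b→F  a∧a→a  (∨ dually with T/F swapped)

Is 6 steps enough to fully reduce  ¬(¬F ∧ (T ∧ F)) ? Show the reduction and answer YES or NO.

Answer: NO — after 6 steps the term is ¬F, not yet normal

Reduction:
  start: ¬(¬F ∧ (T ∧ F))
  [1] ¬¬F ∨ ¬(T ∧ F)
  [2] F ∨ ¬(T ∧ F)
  [3] ¬(T ∧ F)
  [4] ¬T ∨ ¬F
  [5] F ∨ ¬F
  [6] ¬F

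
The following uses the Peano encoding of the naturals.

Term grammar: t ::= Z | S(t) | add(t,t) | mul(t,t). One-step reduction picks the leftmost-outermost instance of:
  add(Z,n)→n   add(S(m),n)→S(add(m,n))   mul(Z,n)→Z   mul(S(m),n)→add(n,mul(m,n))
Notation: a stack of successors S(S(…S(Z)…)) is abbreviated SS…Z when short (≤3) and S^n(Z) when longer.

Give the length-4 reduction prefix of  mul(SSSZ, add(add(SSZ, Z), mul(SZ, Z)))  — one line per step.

Answer: after 4 steps: S(add(add(add(SZ, Z), mul(SZ, Z)), mul(SSZ, add(add(SSZ, Z), mul(SZ, Z)))))

Derivation:
  start: mul(SSSZ, add(add(SSZ, Z), mul(SZ, Z)))
  →1  add(add(add(SSZ, Z), mul(SZ, Z)), mul(SSZ, add(add(SSZ, Z), mul(SZ, Z))))
  →2  add(add(S(add(SZ, Z)), mul(SZ, Z)), mul(SSZ, add(add(SSZ, Z), mul(SZ, Z))))
  →3  add(S(add(add(SZ, Z), mul(SZ, Z))), mul(SSZ, add(add(SSZ, Z), mul(SZ, Z))))
  →4  S(add(add(add(SZ, Z), mul(SZ, Z)), mul(SSZ, add(add(SSZ, Z), mul(SZ, Z)))))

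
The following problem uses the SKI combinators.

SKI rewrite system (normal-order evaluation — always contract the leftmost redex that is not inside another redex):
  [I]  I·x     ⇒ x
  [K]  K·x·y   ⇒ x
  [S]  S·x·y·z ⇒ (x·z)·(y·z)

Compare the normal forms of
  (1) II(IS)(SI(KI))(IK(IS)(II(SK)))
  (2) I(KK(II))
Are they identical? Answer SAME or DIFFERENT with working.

Answer: DIFFERENT — A ⇓ S(SI(KI))S, B ⇓ K

Reduction:
Term A:
  start: II(IS)(SI(KI))(IK(IS)(II(SK)))
  →1  I(IS)(SI(KI))(IK(IS)(II(SK)))
  →2  IS(SI(KI))(IK(IS)(II(SK)))
  →3  S(SI(KI))(IK(IS)(II(SK)))
  →4  S(SI(KI))(K(IS)(II(SK)))
  →5  S(SI(KI))(IS)
  →6  S(SI(KI))S

Term B:
  start: I(KK(II))
  →1  KK(II)
  →2  K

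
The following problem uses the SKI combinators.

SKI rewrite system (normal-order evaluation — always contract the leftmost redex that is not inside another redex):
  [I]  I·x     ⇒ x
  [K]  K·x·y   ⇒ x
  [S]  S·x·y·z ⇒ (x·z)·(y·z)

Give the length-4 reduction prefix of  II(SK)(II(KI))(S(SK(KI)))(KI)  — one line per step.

Answer: after 4 steps: S(SK(KI))(KI)

Reduction:
  start: II(SK)(II(KI))(S(SK(KI)))(KI)
  step 1: I(SK)(II(KI))(S(SK(KI)))(KI)
  step 2: SK(II(KI))(S(SK(KI)))(KI)
  step 3: K(S(SK(KI)))(II(KI)(S(SK(KI))))(KI)
  step 4: S(SK(KI))(KI)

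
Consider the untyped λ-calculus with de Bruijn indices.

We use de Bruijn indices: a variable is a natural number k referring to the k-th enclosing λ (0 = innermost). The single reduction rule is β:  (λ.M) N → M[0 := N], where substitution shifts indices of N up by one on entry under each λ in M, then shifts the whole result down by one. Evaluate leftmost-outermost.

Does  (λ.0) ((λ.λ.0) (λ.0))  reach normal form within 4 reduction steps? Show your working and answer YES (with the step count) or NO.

Answer: YES — reaches normal form λ.0 in 2 ≤ 4 steps

Derivation:
  start: (λ.0) ((λ.λ.0) (λ.0))
  [1] (λ.λ.0) (λ.0)
  [2] λ.0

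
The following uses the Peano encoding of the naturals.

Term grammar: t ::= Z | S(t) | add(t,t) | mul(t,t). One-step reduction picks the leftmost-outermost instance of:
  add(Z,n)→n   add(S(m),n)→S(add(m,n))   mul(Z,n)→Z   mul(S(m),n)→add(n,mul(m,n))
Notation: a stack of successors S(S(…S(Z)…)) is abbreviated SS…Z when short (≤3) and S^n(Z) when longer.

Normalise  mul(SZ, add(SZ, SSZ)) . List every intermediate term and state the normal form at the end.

  start: mul(SZ, add(SZ, SSZ))
  step 1: add(add(SZ, SSZ), mul(Z, add(SZ, SSZ)))
  step 2: add(S(add(Z, SSZ)), mul(Z, add(SZ, SSZ)))
  step 3: S(add(add(Z, SSZ), mul(Z, add(SZ, SSZ))))
  step 4: S(add(SSZ, mul(Z, add(SZ, SSZ))))
  step 5: S(S(add(SZ, mul(Z, add(SZ, SSZ)))))
  step 6: S(S(S(add(Z, mul(Z, add(SZ, SSZ))))))
  step 7: S(S(S(mul(Z, add(SZ, SSZ)))))
  step 8: SSSZ

Answer: normal form = SSSZ  (in 8 steps)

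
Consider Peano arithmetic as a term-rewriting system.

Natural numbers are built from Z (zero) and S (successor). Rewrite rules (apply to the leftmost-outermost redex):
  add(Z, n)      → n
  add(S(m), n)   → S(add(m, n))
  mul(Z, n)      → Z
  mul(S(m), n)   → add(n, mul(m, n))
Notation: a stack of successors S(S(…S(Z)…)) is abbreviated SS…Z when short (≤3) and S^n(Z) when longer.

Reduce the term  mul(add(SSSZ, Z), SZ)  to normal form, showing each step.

Answer: normal form = SSSZ  (in 14 steps)

Working:
  start: mul(add(SSSZ, Z), SZ)
  [1] mul(S(add(SSZ, Z)), SZ)
  [2] add(SZ, mul(add(SSZ, Z), SZ))
  [3] S(add(Z, mul(add(SSZ, Z), SZ)))
  [4] S(mul(add(SSZ, Z), SZ))
  [5] S(mul(S(add(SZ, Z)), SZ))
  [6] S(add(SZ, mul(add(SZ, Z), SZ)))
  [7] S(S(add(Z, mul(add(SZ, Z), SZ))))
  [8] S(S(mul(add(SZ, Z), SZ)))
  [9] S(S(mul(S(add(Z, Z)), SZ)))
  [10] S(S(add(SZ, mul(add(Z, Z), SZ))))
  [11] S(S(S(add(Z, mul(add(Z, Z), SZ)))))
  [12] S(S(S(mul(add(Z, Z), SZ))))
  [13] S(S(S(mul(Z, SZ))))
  [14] SSSZ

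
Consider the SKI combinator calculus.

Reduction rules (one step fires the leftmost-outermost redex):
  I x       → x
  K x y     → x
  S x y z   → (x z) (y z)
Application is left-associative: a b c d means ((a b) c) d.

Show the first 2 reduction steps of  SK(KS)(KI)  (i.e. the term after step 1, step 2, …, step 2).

Answer: after 2 steps: KI

Reduction:
  start: SK(KS)(KI)
  step 1: K(KI)(KS(KI))
  step 2: KI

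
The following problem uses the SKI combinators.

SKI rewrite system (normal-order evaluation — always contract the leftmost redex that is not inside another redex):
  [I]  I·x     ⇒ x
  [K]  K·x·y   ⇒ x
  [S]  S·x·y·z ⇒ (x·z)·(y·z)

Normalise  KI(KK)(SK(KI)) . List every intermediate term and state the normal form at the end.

Answer: normal form = SK(KI)  (in 2 steps)

Working:
  start: KI(KK)(SK(KI))
  →1  I(SK(KI))
  →2  SK(KI)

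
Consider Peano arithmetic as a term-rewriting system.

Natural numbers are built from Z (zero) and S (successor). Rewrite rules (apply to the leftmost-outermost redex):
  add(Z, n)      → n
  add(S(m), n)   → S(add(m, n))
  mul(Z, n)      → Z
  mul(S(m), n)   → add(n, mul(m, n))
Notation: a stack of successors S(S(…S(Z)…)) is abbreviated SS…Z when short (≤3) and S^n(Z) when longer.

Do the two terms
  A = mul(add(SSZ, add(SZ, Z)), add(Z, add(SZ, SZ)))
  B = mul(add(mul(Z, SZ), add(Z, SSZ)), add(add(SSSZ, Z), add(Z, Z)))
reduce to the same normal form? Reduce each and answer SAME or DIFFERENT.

Answer: SAME — A ⇓ S^6(Z), B ⇓ S^6(Z)

Derivation:
Term A:
  start: mul(add(SSZ, add(SZ, Z)), add(Z, add(SZ, SZ)))
  [1] mul(S(add(SZ, add(SZ, Z))), add(Z, add(SZ, SZ)))
  [2] add(add(Z, add(SZ, SZ)), mul(add(SZ, add(SZ, Z)), add(Z, add(SZ, SZ))))
  [3] add(add(SZ, SZ), mul(add(SZ, add(SZ, Z)), add(Z, add(SZ, SZ))))
  [4] add(S(add(Z, SZ)), mul(add(SZ, add(SZ, Z)), add(Z, add(SZ, SZ))))
  [5] S(add(add(Z, SZ), mul(add(SZ, add(SZ, Z)), add(Z, add(SZ, SZ)))))
  [6] S(add(SZ, mul(add(SZ, add(SZ, Z)), add(Z, add(SZ, SZ)))))
  [7] S(S(add(Z, mul(add(SZ, add(SZ, Z)), add(Z, add(SZ, SZ))))))
  [8] S(S(mul(add(SZ, add(SZ, Z)), add(Z, add(SZ, SZ)))))
  [9] S(S(mul(S(add(Z, add(SZ, Z))), add(Z, add(SZ, SZ)))))
  [10] S(S(add(add(Z, add(SZ, SZ)), mul(add(Z, add(SZ, Z)), add(Z, add(SZ, SZ))))))
  [11] S(S(add(add(SZ, SZ), mul(add(Z, add(SZ, Z)), add(Z, add(SZ, SZ))))))
  [12] S(S(add(S(add(Z, SZ)), mul(add(Z, add(SZ, Z)), add(Z, add(SZ, SZ))))))
  [13] S(S(S(add(add(Z, SZ), mul(add(Z, add(SZ, Z)), add(Z, add(SZ, SZ)))))))
  [14] S(S(S(add(SZ, mul(add(Z, add(SZ, Z)), add(Z, add(SZ, SZ)))))))
  [15] S(S(S(S(add(Z, mul(add(Z, add(SZ, Z)), add(Z, add(SZ, SZ))))))))
  [16] S(S(S(S(mul(add(Z, add(SZ, Z)), add(Z, add(SZ, SZ)))))))
  [17] S(S(S(S(mul(add(SZ, Z), add(Z, add(SZ, SZ)))))))
  [18] S(S(S(S(mul(S(add(Z, Z)), add(Z, add(SZ, SZ)))))))
  [19] S(S(S(S(add(add(Z, add(SZ, SZ)), mul(add(Z, Z), add(Z, add(SZ, SZ))))))))
  [20] S(S(S(S(add(add(SZ, SZ), mul(add(Z, Z), add(Z, add(SZ, SZ))))))))
  [21] S(S(S(S(add(S(add(Z, SZ)), mul(add(Z, Z), add(Z, add(SZ, SZ))))))))
  [22] S(S(S(S(S(add(add(Z, SZ), mul(add(Z, Z), add(Z, add(SZ, SZ)))))))))
  [23] S(S(S(S(S(add(SZ, mul(add(Z, Z), add(Z, add(SZ, SZ)))))))))
  [24] S(S(S(S(S(S(add(Z, mul(add(Z, Z), add(Z, add(SZ, SZ))))))))))
  [25] S(S(S(S(S(S(mul(add(Z, Z), add(Z, add(SZ, SZ)))))))))
  [26] S(S(S(S(S(S(mul(Z, add(Z, add(SZ, SZ)))))))))
  [27] S^6(Z)

Term B:
  start: mul(add(mul(Z, SZ), add(Z, SSZ)), add(add(SSSZ, Z), add(Z, Z)))
  [1] mul(add(Z, add(Z, SSZ)), add(add(SSSZ, Z), add(Z, Z)))
  [2] mul(add(Z, SSZ), add(add(SSSZ, Z), add(Z, Z)))
  [3] mul(SSZ, add(add(SSSZ, Z), add(Z, Z)))
  [4] add(add(add(SSSZ, Z), add(Z, Z)), mul(SZ, add(add(SSSZ, Z), add(Z, Z))))
  [5] add(add(S(add(SSZ, Z)), add(Z, Z)), mul(SZ, add(add(SSSZ, Z), add(Z, Z))))
  [6] add(S(add(add(SSZ, Z), add(Z, Z))), mul(SZ, add(add(SSSZ, Z), add(Z, Z))))
  [7] S(add(add(add(SSZ, Z), add(Z, Z)), mul(SZ, add(add(SSSZ, Z), add(Z, Z)))))
  [8] S(add(add(S(add(SZ, Z)), add(Z, Z)), mul(SZ, add(add(SSSZ, Z), add(Z, Z)))))
  [9] S(add(S(add(add(SZ, Z), add(Z, Z))), mul(SZ, add(add(SSSZ, Z), add(Z, Z)))))
  [10] S(S(add(add(add(SZ, Z), add(Z, Z)), mul(SZ, add(add(SSSZ, Z), add(Z, Z))))))
  [11] S(S(add(add(S(add(Z, Z)), add(Z, Z)), mul(SZ, add(add(SSSZ, Z), add(Z, Z))))))
  [12] S(S(add(S(add(add(Z, Z), add(Z, Z))), mul(SZ, add(add(SSSZ, Z), add(Z, Z))))))
  [13] S(S(S(add(add(add(Z, Z), add(Z, Z)), mul(SZ, add(add(SSSZ, Z), add(Z, Z)))))))
  [14] S(S(S(add(add(Z, add(Z, Z)), mul(SZ, add(add(SSSZ, Z), add(Z, Z)))))))
  [15] S(S(S(add(add(Z, Z), mul(SZ, add(add(SSSZ, Z), add(Z, Z)))))))
  [16] S(S(S(add(Z, mul(SZ, add(add(SSSZ, Z), add(Z, Z)))))))
  [17] S(S(S(mul(SZ, add(add(SSSZ, Z), add(Z, Z))))))
  [18] S(S(S(add(add(add(SSSZ, Z), add(Z, Z)), mul(Z, add(add(SSSZ, Z), add(Z, Z)))))))
  [19] S(S(S(add(add(S(add(SSZ, Z)), add(Z, Z)), mul(Z, add(add(SSSZ, Z), add(Z, Z)))))))
  [20] S(S(S(add(S(add(add(SSZ, Z), add(Z, Z))), mul(Z, add(add(SSSZ, Z), add(Z, Z)))))))
  [21] S(S(S(S(add(add(add(SSZ, Z), add(Z, Z)), mul(Z, add(add(SSSZ, Z), add(Z, Z))))))))
  [22] S(S(S(S(add(add(S(add(SZ, Z)), add(Z, Z)), mul(Z, add(add(SSSZ, Z), add(Z, Z))))))))
  [23] S(S(S(S(add(S(add(add(SZ, Z), add(Z, Z))), mul(Z, add(add(SSSZ, Z), add(Z, Z))))))))
  [24] S(S(S(S(S(add(add(add(SZ, Z), add(Z, Z)), mul(Z, add(add(SSSZ, Z), add(Z, Z)))))))))
  [25] S(S(S(S(S(add(add(S(add(Z, Z)), add(Z, Z)), mul(Z, add(add(SSSZ, Z), add(Z, Z)))))))))
  [26] S(S(S(S(S(add(S(add(add(Z, Z), add(Z, Z))), mul(Z, add(add(SSSZ, Z), add(Z, Z)))))))))
  [27] S(S(S(S(S(S(add(add(add(Z, Z), add(Z, Z)), mul(Z, add(add(SSSZ, Z), add(Z, Z))))))))))
  [28] S(S(S(S(S(S(add(add(Z, add(Z, Z)), mul(Z, add(add(SSSZ, Z), add(Z, Z))))))))))
  [29] S(S(S(S(S(S(add(add(Z, Z), mul(Z, add(add(SSSZ, Z), add(Z, Z))))))))))
  [30] S(S(S(S(S(S(add(Z, mul(Z, add(add(SSSZ, Z), add(Z, Z))))))))))
  [31] S(S(S(S(S(S(mul(Z, add(add(SSSZ, Z), add(Z, Z)))))))))
  [32] S^6(Z)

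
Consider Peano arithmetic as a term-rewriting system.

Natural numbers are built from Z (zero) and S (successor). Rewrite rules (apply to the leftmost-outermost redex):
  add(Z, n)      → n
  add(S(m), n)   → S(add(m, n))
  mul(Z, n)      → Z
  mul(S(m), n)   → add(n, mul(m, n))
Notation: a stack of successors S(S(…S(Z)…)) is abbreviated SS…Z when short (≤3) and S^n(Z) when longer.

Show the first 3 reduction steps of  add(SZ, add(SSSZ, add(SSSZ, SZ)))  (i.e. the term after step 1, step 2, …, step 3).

Answer: after 3 steps: S(S(add(SSZ, add(SSSZ, SZ))))

Working:
  start: add(SZ, add(SSSZ, add(SSSZ, SZ)))
  step 1: S(add(Z, add(SSSZ, add(SSSZ, SZ))))
  step 2: S(add(SSSZ, add(SSSZ, SZ)))
  step 3: S(S(add(SSZ, add(SSSZ, SZ))))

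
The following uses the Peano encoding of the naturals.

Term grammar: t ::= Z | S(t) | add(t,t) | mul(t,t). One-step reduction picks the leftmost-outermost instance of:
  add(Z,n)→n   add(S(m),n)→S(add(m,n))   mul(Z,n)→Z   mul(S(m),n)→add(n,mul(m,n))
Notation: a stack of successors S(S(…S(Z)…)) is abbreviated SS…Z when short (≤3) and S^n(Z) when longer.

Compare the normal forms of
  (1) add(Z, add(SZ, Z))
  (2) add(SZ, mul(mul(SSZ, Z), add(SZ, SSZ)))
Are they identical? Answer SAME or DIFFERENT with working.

Term A:
  start: add(Z, add(SZ, Z))
  [1] add(SZ, Z)
  [2] S(add(Z, Z))
  [3] SZ

Term B:
  start: add(SZ, mul(mul(SSZ, Z), add(SZ, SSZ)))
  [1] S(add(Z, mul(mul(SSZ, Z), add(SZ, SSZ))))
  [2] S(mul(mul(SSZ, Z), add(SZ, SSZ)))
  [3] S(mul(add(Z, mul(SZ, Z)), add(SZ, SSZ)))
  [4] S(mul(mul(SZ, Z), add(SZ, SSZ)))
  [5] S(mul(add(Z, mul(Z, Z)), add(SZ, SSZ)))
  [6] S(mul(mul(Z, Z), add(SZ, SSZ)))
  [7] S(mul(Z, add(SZ, SSZ)))
  [8] SZ

Answer: SAME — A ⇓ SZ, B ⇓ SZ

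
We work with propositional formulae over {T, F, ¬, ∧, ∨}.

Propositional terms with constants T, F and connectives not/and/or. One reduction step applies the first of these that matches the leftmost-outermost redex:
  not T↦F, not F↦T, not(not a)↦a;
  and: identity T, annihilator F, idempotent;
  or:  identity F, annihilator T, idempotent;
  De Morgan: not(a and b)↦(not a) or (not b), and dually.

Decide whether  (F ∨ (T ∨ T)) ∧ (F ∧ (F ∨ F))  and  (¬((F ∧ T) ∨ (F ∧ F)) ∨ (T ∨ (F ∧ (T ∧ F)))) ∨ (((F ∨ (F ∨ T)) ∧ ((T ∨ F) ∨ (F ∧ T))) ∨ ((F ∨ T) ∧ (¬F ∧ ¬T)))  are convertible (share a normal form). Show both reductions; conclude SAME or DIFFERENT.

Answer: DIFFERENT — A ⇓ F, B ⇓ T

Working:
Term A:
  start: (F ∨ (T ∨ T)) ∧ (F ∧ (F ∨ F))
  [1] (T ∨ T) ∧ (F ∧ (F ∨ F))
  [2] T ∧ (F ∧ (F ∨ F))
  [3] F ∧ (F ∨ F)
  [4] F

Term B:
  start: (¬((F ∧ T) ∨ (F ∧ F)) ∨ (T ∨ (F ∧ (T ∧ F)))) ∨ (((F ∨ (F ∨ T)) ∧ ((T ∨ F) ∨ (F ∧ T))) ∨ ((F ∨ T) ∧ (¬F ∧ ¬T)))
  [1] ((¬(F ∧ T) ∧ ¬(F ∧ F)) ∨ (T ∨ (F ∧ (T ∧ F)))) ∨ (((F ∨ (F ∨ T)) ∧ ((T ∨ F) ∨ (F ∧ T))) ∨ ((F ∨ T) ∧ (¬F ∧ ¬T)))
  [2] (((¬F ∨ ¬T) ∧ ¬(F ∧ F)) ∨ (T ∨ (F ∧ (T ∧ F)))) ∨ (((F ∨ (F ∨ T)) ∧ ((T ∨ F) ∨ (F ∧ T))) ∨ ((F ∨ T) ∧ (¬F ∧ ¬T)))
  [3] (((T ∨ ¬T) ∧ ¬(F ∧ F)) ∨ (T ∨ (F ∧ (T ∧ F)))) ∨ (((F ∨ (F ∨ T)) ∧ ((T ∨ F) ∨ (F ∧ T))) ∨ ((F ∨ T) ∧ (¬F ∧ ¬T)))
  [4] ((T ∧ ¬(F ∧ F)) ∨ (T ∨ (F ∧ (T ∧ F)))) ∨ (((F ∨ (F ∨ T)) ∧ ((T ∨ F) ∨ (F ∧ T))) ∨ ((F ∨ T) ∧ (¬F ∧ ¬T)))
  [5] (¬(F ∧ F) ∨ (T ∨ (F ∧ (T ∧ F)))) ∨ (((F ∨ (F ∨ T)) ∧ ((T ∨ F) ∨ (F ∧ T))) ∨ ((F ∨ T) ∧ (¬F ∧ ¬T)))
  [6] ((¬F ∨ ¬F) ∨ (T ∨ (F ∧ (T ∧ F)))) ∨ (((F ∨ (F ∨ T)) ∧ ((T ∨ F) ∨ (F ∧ T))) ∨ ((F ∨ T) ∧ (¬F ∧ ¬T)))
  [7] (¬F ∨ (T ∨ (F ∧ (T ∧ F)))) ∨ (((F ∨ (F ∨ T)) ∧ ((T ∨ F) ∨ (F ∧ T))) ∨ ((F ∨ T) ∧ (¬F ∧ ¬T)))
  [8] (T ∨ (T ∨ (F ∧ (T ∧ F)))) ∨ (((F ∨ (F ∨ T)) ∧ ((T ∨ F) ∨ (F ∧ T))) ∨ ((F ∨ T) ∧ (¬F ∧ ¬T)))
  [9] T ∨ (((F ∨ (F ∨ T)) ∧ ((T ∨ F) ∨ (F ∧ T))) ∨ ((F ∨ T) ∧ (¬F ∧ ¬T)))
  [10] T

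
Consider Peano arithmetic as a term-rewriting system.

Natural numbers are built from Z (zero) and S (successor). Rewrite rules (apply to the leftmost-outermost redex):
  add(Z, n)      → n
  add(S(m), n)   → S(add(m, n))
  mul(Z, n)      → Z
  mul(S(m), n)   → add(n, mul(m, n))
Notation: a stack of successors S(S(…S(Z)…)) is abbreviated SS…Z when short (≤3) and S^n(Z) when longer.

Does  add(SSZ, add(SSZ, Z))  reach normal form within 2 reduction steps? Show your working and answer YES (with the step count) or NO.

Answer: NO — after 2 steps the term is S(S(add(Z, add(SSZ, Z)))), not yet normal

Working:
  start: add(SSZ, add(SSZ, Z))
  [1] S(add(SZ, add(SSZ, Z)))
  [2] S(S(add(Z, add(SSZ, Z))))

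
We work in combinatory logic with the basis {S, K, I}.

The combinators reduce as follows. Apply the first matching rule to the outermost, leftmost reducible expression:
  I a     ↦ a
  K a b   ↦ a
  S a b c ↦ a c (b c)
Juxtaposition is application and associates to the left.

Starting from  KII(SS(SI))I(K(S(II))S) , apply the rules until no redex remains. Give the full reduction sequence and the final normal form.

Answer: normal form = SI(SI(SI))  (in 14 steps)

Derivation:
  start: KII(SS(SI))I(K(S(II))S)
  step 1: I(SS(SI))I(K(S(II))S)
  step 2: SS(SI)I(K(S(II))S)
  step 3: SI(SII)(K(S(II))S)
  step 4: I(K(S(II))S)(SII(K(S(II))S))
  step 5: K(S(II))S(SII(K(S(II))S))
  step 6: S(II)(SII(K(S(II))S))
  step 7: SI(SII(K(S(II))S))
  step 8: SI(I(K(S(II))S)(I(K(S(II))S)))
  step 9: SI(K(S(II))S(I(K(S(II))S)))
  step 10: SI(S(II)(I(K(S(II))S)))
  step 11: SI(SI(I(K(S(II))S)))
  step 12: SI(SI(K(S(II))S))
  step 13: SI(SI(S(II)))
  step 14: SI(SI(SI))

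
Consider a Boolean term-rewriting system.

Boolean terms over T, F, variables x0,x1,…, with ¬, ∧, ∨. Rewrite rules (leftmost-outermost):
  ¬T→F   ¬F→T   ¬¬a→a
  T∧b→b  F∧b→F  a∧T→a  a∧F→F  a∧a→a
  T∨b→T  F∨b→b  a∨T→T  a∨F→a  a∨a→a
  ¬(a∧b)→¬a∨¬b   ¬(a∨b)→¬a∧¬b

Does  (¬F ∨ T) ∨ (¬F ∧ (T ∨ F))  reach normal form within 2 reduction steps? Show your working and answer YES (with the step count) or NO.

  start: (¬F ∨ T) ∨ (¬F ∧ (T ∨ F))
  step 1: T ∨ (¬F ∧ (T ∨ F))
  step 2: T

Answer: YES — reaches normal form T in 2 ≤ 2 steps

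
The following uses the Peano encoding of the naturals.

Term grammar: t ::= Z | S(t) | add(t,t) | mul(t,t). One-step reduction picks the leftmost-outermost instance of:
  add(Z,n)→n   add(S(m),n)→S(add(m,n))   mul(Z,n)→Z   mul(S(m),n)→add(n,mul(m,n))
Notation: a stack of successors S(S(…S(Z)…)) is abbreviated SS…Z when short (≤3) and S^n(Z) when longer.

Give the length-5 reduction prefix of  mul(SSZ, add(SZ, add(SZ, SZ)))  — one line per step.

Answer: after 5 steps: S(add(S(add(Z, SZ)), mul(SZ, add(SZ, add(SZ, SZ)))))

Working:
  start: mul(SSZ, add(SZ, add(SZ, SZ)))
  step 1: add(add(SZ, add(SZ, SZ)), mul(SZ, add(SZ, add(SZ, SZ))))
  step 2: add(S(add(Z, add(SZ, SZ))), mul(SZ, add(SZ, add(SZ, SZ))))
  step 3: S(add(add(Z, add(SZ, SZ)), mul(SZ, add(SZ, add(SZ, SZ)))))
  step 4: S(add(add(SZ, SZ), mul(SZ, add(SZ, add(SZ, SZ)))))
  step 5: S(add(S(add(Z, SZ)), mul(SZ, add(SZ, add(SZ, SZ)))))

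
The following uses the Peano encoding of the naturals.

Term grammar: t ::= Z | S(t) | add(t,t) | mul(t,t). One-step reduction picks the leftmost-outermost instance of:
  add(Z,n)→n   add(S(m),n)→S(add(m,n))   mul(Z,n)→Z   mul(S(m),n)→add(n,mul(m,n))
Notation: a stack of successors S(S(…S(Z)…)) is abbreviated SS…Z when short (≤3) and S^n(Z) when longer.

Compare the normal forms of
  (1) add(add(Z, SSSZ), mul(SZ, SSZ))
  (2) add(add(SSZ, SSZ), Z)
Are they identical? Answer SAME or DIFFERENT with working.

Answer: DIFFERENT — A ⇓ S^5(Z), B ⇓ S^4(Z)

Reduction:
Term A:
  start: add(add(Z, SSSZ), mul(SZ, SSZ))
  [1] add(SSSZ, mul(SZ, SSZ))
  [2] S(add(SSZ, mul(SZ, SSZ)))
  [3] S(S(add(SZ, mul(SZ, SSZ))))
  [4] S(S(S(add(Z, mul(SZ, SSZ)))))
  [5] S(S(S(mul(SZ, SSZ))))
  [6] S(S(S(add(SSZ, mul(Z, SSZ)))))
  [7] S(S(S(S(add(SZ, mul(Z, SSZ))))))
  [8] S(S(S(S(S(add(Z, mul(Z, SSZ)))))))
  [9] S(S(S(S(S(mul(Z, SSZ))))))
  [10] S^5(Z)

Term B:
  start: add(add(SSZ, SSZ), Z)
  [1] add(S(add(SZ, SSZ)), Z)
  [2] S(add(add(SZ, SSZ), Z))
  [3] S(add(S(add(Z, SSZ)), Z))
  [4] S(S(add(add(Z, SSZ), Z)))
  [5] S(S(add(SSZ, Z)))
  [6] S(S(S(add(SZ, Z))))
  [7] S(S(S(S(add(Z, Z)))))
  [8] S^4(Z)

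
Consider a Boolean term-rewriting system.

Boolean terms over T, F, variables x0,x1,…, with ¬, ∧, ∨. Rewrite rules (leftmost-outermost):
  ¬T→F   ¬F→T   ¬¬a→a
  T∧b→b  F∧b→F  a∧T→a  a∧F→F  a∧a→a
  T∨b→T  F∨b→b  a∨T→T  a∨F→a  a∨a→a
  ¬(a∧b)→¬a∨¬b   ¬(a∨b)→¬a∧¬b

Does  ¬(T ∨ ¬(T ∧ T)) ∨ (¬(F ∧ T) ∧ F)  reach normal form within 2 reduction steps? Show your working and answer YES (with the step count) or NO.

Answer: NO — after 2 steps the term is (F ∧ ¬¬(T ∧ T)) ∨ (¬(F ∧ T) ∧ F), not yet normal

Reduction:
  start: ¬(T ∨ ¬(T ∧ T)) ∨ (¬(F ∧ T) ∧ F)
  →1  (¬T ∧ ¬¬(T ∧ T)) ∨ (¬(F ∧ T) ∧ F)
  →2  (F ∧ ¬¬(T ∧ T)) ∨ (¬(F ∧ T) ∧ F)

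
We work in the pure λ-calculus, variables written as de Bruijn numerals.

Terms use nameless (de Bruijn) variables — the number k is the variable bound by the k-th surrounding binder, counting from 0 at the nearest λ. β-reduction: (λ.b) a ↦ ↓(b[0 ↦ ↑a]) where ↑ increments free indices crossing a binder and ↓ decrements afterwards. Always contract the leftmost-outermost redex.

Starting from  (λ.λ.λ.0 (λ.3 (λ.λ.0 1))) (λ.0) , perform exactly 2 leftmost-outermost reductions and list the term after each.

  start: (λ.λ.λ.0 (λ.3 (λ.λ.0 1))) (λ.0)
  [1] λ.λ.0 (λ.(λ.0) (λ.λ.0 1))
  [2] λ.λ.0 (λ.λ.λ.0 1)

Answer: after 2 steps: λ.λ.0 (λ.λ.λ.0 1)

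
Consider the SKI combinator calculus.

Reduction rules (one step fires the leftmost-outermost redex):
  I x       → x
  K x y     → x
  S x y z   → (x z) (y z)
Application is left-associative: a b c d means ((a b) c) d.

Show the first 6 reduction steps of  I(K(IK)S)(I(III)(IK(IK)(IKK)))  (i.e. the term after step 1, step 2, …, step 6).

Answer: after 6 steps: K(I(IK(IK)(IKK)))

Working:
  start: I(K(IK)S)(I(III)(IK(IK)(IKK)))
  →1  K(IK)S(I(III)(IK(IK)(IKK)))
  →2  IK(I(III)(IK(IK)(IKK)))
  →3  K(I(III)(IK(IK)(IKK)))
  →4  K(III(IK(IK)(IKK)))
  →5  K(II(IK(IK)(IKK)))
  →6  K(I(IK(IK)(IKK)))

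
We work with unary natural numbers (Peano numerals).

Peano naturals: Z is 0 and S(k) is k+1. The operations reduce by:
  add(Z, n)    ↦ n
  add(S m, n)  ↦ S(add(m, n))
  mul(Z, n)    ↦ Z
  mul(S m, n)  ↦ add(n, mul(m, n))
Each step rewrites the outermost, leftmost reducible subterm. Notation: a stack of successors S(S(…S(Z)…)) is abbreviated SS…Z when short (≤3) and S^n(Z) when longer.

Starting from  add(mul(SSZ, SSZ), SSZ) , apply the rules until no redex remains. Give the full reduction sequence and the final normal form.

Answer: normal form = S^6(Z)  (in 14 steps)

Reduction:
  start: add(mul(SSZ, SSZ), SSZ)
  →1  add(add(SSZ, mul(SZ, SSZ)), SSZ)
  →2  add(S(add(SZ, mul(SZ, SSZ))), SSZ)
  →3  S(add(add(SZ, mul(SZ, SSZ)), SSZ))
  →4  S(add(S(add(Z, mul(SZ, SSZ))), SSZ))
  →5  S(S(add(add(Z, mul(SZ, SSZ)), SSZ)))
  →6  S(S(add(mul(SZ, SSZ), SSZ)))
  →7  S(S(add(add(SSZ, mul(Z, SSZ)), SSZ)))
  →8  S(S(add(S(add(SZ, mul(Z, SSZ))), SSZ)))
  →9  S(S(S(add(add(SZ, mul(Z, SSZ)), SSZ))))
  →10  S(S(S(add(S(add(Z, mul(Z, SSZ))), SSZ))))
  →11  S(S(S(S(add(add(Z, mul(Z, SSZ)), SSZ)))))
  →12  S(S(S(S(add(mul(Z, SSZ), SSZ)))))
  →13  S(S(S(S(add(Z, SSZ)))))
  →14  S^6(Z)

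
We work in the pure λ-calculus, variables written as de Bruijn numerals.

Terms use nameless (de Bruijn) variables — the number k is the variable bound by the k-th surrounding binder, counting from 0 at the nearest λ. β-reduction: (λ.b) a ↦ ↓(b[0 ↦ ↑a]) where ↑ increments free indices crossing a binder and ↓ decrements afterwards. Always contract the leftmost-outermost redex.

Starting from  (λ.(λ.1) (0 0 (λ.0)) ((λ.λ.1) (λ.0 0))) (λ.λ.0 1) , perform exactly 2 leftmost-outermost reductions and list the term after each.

  start: (λ.(λ.1) (0 0 (λ.0)) ((λ.λ.1) (λ.0 0))) (λ.λ.0 1)
  →1  (λ.λ.λ.0 1) ((λ.λ.0 1) (λ.λ.0 1) (λ.0)) ((λ.λ.1) (λ.0 0))
  →2  (λ.λ.0 1) ((λ.λ.1) (λ.0 0))

Answer: after 2 steps: (λ.λ.0 1) ((λ.λ.1) (λ.0 0))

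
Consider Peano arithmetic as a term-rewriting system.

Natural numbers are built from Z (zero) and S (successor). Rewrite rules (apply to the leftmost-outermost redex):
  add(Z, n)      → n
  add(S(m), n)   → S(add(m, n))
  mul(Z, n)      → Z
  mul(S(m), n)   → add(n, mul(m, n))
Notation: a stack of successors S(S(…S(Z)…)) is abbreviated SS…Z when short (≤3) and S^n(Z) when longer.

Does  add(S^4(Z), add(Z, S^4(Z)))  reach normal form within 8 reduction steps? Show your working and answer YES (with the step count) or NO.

  start: add(S^4(Z), add(Z, S^4(Z)))
  →1  S(add(SSSZ, add(Z, S^4(Z))))
  →2  S(S(add(SSZ, add(Z, S^4(Z)))))
  →3  S(S(S(add(SZ, add(Z, S^4(Z))))))
  →4  S(S(S(S(add(Z, add(Z, S^4(Z)))))))
  →5  S(S(S(S(add(Z, S^4(Z))))))
  →6  S^8(Z)

Answer: YES — reaches normal form S^8(Z) in 6 ≤ 8 steps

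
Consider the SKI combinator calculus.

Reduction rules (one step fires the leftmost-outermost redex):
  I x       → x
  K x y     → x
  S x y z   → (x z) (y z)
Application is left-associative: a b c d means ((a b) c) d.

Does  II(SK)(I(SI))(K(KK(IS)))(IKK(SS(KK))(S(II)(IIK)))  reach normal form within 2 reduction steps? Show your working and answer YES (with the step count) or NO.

Answer: NO — after 2 steps the term is SK(I(SI))(K(KK(IS)))(IKK(SS(KK))(S(II)(IIK))), not yet normal

Reduction:
  start: II(SK)(I(SI))(K(KK(IS)))(IKK(SS(KK))(S(II)(IIK)))
  step 1: I(SK)(I(SI))(K(KK(IS)))(IKK(SS(KK))(S(II)(IIK)))
  step 2: SK(I(SI))(K(KK(IS)))(IKK(SS(KK))(S(II)(IIK)))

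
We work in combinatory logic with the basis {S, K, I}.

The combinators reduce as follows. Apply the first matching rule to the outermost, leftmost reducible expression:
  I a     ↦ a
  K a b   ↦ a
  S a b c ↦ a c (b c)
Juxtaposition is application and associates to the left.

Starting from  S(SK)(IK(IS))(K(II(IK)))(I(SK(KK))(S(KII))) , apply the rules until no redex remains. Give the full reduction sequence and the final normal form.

Answer: normal form = S(SI)  (in 10 steps)

Derivation:
  start: S(SK)(IK(IS))(K(II(IK)))(I(SK(KK))(S(KII)))
  [1] SK(K(II(IK)))(IK(IS)(K(II(IK))))(I(SK(KK))(S(KII)))
  [2] K(IK(IS)(K(II(IK))))(K(II(IK))(IK(IS)(K(II(IK)))))(I(SK(KK))(S(KII)))
  [3] IK(IS)(K(II(IK)))(I(SK(KK))(S(KII)))
  [4] K(IS)(K(II(IK)))(I(SK(KK))(S(KII)))
  [5] IS(I(SK(KK))(S(KII)))
  [6] S(I(SK(KK))(S(KII)))
  [7] S(SK(KK)(S(KII)))
  [8] S(K(S(KII))(KK(S(KII))))
  [9] S(S(KII))
  [10] S(SI)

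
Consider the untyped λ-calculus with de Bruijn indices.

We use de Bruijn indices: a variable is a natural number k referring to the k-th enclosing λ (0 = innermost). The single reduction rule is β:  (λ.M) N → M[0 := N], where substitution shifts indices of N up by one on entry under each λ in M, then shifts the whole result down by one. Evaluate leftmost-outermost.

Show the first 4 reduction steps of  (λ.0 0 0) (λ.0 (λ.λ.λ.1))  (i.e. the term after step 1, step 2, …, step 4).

  start: (λ.0 0 0) (λ.0 (λ.λ.λ.1))
  step 1: (λ.0 (λ.λ.λ.1)) (λ.0 (λ.λ.λ.1)) (λ.0 (λ.λ.λ.1))
  step 2: (λ.0 (λ.λ.λ.1)) (λ.λ.λ.1) (λ.0 (λ.λ.λ.1))
  step 3: (λ.λ.λ.1) (λ.λ.λ.1) (λ.0 (λ.λ.λ.1))
  step 4: (λ.λ.1) (λ.0 (λ.λ.λ.1))

Answer: after 4 steps: (λ.λ.1) (λ.0 (λ.λ.λ.1))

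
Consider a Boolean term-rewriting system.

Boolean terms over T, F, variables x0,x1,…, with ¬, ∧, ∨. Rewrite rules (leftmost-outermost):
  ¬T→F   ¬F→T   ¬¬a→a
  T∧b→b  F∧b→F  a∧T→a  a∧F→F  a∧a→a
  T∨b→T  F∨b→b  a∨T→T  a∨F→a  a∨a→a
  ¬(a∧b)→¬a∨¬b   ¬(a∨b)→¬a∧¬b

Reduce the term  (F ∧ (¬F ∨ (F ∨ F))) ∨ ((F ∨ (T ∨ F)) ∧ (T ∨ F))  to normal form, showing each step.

Answer: normal form = T  (in 5 steps)

Working:
  start: (F ∧ (¬F ∨ (F ∨ F))) ∨ ((F ∨ (T ∨ F)) ∧ (T ∨ F))
  →1  F ∨ ((F ∨ (T ∨ F)) ∧ (T ∨ F))
  →2  (F ∨ (T ∨ F)) ∧ (T ∨ F)
  →3  (T ∨ F) ∧ (T ∨ F)
  →4  T ∨ F
  →5  T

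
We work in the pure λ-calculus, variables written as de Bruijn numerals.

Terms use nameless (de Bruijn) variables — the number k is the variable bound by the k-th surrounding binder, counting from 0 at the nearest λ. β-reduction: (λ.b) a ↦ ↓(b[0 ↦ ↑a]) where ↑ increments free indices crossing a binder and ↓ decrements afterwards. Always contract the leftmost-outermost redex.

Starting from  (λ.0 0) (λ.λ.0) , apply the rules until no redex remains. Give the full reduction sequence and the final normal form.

Answer: normal form = λ.0  (in 2 steps)

Reduction:
  start: (λ.0 0) (λ.λ.0)
  step 1: (λ.λ.0) (λ.λ.0)
  step 2: λ.0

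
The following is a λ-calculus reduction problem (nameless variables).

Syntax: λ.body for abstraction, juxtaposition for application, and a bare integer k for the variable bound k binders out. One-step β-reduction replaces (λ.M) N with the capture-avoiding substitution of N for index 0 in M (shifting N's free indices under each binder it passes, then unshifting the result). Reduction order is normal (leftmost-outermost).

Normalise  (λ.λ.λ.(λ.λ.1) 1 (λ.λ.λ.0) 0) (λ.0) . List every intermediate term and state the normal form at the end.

Answer: normal form = λ.λ.1 0  (in 3 steps)

Derivation:
  start: (λ.λ.λ.(λ.λ.1) 1 (λ.λ.λ.0) 0) (λ.0)
  [1] λ.λ.(λ.λ.1) 1 (λ.λ.λ.0) 0
  [2] λ.λ.(λ.2) (λ.λ.λ.0) 0
  [3] λ.λ.1 0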